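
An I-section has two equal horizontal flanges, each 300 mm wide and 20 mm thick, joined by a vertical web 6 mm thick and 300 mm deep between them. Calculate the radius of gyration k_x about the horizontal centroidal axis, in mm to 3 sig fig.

Break the section into simple shapes (no overlaps), measuring from the bottom-left corner of the bounding box.
Bottom flange: 300 × 20, A = 6 000 mm², y = 10 mm, Ī = 200 000 mm⁴.
Web: 6 × 300, A = 1 800 mm², y = 170 mm, Ī = 13 500 000 mm⁴.
Top flange: 300 × 20, A = 6 000 mm², y = 330 mm, Ī = 200 000 mm⁴.
By symmetry the centroid is at mid-height, ȳ = 170 mm.
Transfer each piece to the horizontal centroidal axis using Ī + A·d² with d = y − 170:
  bottom flange: d = -160 mm → contributes +153 800 000 mm⁴
  web: d = 0 mm → contributes +13 500 000 mm⁴
  top flange: d = 160 mm → contributes +153 800 000 mm⁴
Total I = 321 100 000 mm⁴.
Radius of gyration: k = √(I/A) = √(321 100 000 / 13 800) = 152.54 mm.

k_x ≈ 153 mm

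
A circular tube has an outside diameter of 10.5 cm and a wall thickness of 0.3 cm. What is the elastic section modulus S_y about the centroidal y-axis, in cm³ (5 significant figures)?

Break the section into simple shapes (no overlaps), measuring from the bottom-left corner of the bounding box.
Outer circle: ⌀10.5, A = 86.59015 cm², x = 5.25 cm, Ī = 596.6602 cm⁴.
Bore (subtracted): ⌀9.9, A = 76.97687 cm², x = 5.25 cm, Ī = 471.5315 cm⁴.
By symmetry the centroid is at mid-width, x̄ = 5.25 cm.
All pieces are centred on the centroidal y-axis, so I = ΣĪ (holes subtracted) = 125.1288 cm⁴.
Extreme fibre distance c = 5.25 cm; S = I/c = 23.83405 cm³.

S_y ≈ 23.834 cm³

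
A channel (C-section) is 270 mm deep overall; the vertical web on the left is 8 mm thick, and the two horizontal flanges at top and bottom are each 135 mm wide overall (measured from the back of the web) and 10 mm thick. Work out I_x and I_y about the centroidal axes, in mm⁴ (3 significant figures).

I_x ≈ 5.61 × 10⁷ mm⁴, I_y ≈ 8.74 × 10⁶ mm⁴

Split into non-overlapping primitives; take the origin at the lower-left of the bounding box.
Web: 8 × 270, A = 2 160 mm², y = 135 mm, Ī = 13 122 000 mm⁴.
Top flange (beyond web): 127 × 10, A = 1 270 mm², y = 265 mm, Ī = 10 583 mm⁴.
Bottom flange (beyond web): 127 × 10, A = 1 270 mm², y = 5 mm, Ī = 10 583 mm⁴.
By symmetry the centroid is at mid-height, ȳ = 135 mm.
Transfer each piece to the centroidal x-axis using Ī + A·d² with d = y − 135:
  web: d = 0 mm → contributes +13 122 000 mm⁴
  top flange (beyond web): d = 130 mm → contributes +21 473 583 mm⁴
  bottom flange (beyond web): d = -130 mm → contributes +21 473 583 mm⁴
Total I = 56 069 167 mm⁴.
For the y-axis: x̄ = 40.479 mm.
Repeating about the centroidal y-axis gives I_y = 8 744 090 mm⁴.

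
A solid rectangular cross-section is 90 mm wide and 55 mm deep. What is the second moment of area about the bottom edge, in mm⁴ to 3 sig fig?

The section: 90 × 55, A = 4 950 mm², y = 27.5 mm, Ī = 1 247 813 mm⁴.
Transfer it to the base of the section using Ī + A·d² with d = y − 0:
  the section: d = 27.5 mm → contributes +4 991 250 mm⁴
Total I = 4 991 250 mm⁴.

I_base ≈ 4.99 × 10⁶ mm⁴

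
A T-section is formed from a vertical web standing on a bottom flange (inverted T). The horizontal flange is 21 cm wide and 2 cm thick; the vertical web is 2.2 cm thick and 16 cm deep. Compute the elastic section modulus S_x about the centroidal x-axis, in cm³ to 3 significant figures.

S_x ≈ 180 cm³

Treat the section as a set of non-overlapping primitives; coordinates are from the bounding-box lower-left.
Flange: 21 × 2, A = 42 cm², y = 1 cm, Ī = 14 cm⁴.
Web: 2.2 × 16, A = 35.2 cm², y = 10 cm, Ī = 750.93 cm⁴.
Centroid: ȳ = ΣA·y / ΣA = 5.1036 cm.
Transfer each piece to the centroidal x-axis using Ī + A·d² with d = y − 5.1036:
  flange: d = -4.1036 cm → contributes +721.27 cm⁴
  web: d = 4.8964 cm → contributes +1594.8 cm⁴
Total I = 2316.1 cm⁴.
Extreme fibre distance c = 12.896 cm; S = I/c = 179.59 cm³.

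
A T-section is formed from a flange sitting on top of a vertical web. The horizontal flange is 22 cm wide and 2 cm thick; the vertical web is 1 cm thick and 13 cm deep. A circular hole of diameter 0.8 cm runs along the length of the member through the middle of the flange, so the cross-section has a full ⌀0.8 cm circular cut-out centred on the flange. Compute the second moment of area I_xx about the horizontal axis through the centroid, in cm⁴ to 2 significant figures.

Decompose the section into non-overlapping parts with the origin at the bottom-left of its bounding rectangle.
Flange: 22 × 2, A = 44 cm², y = 14 cm, Ī = 14.67 cm⁴.
Web: 1 × 13, A = 13 cm², y = 6.5 cm, Ī = 183.1 cm⁴.
Hole (subtracted): ⌀0.8, A = 0.5027 cm², y = 14 cm, Ī = 0.02011 cm⁴.
Centroid: ȳ = ΣA·y / ΣA = 12.27 cm.
Transfer each piece to the horizontal axis through the centroid using Ī + A·d² with d = y − 12.27:
  flange: d = 1.726 cm → contributes +145.7 cm⁴
  web: d = -5.774 cm → contributes +616.5 cm⁴
  hole: d = 1.726 cm → contributes −1.517 cm⁴
Total I = 760.7 cm⁴.

I_xx ≈ 760 cm⁴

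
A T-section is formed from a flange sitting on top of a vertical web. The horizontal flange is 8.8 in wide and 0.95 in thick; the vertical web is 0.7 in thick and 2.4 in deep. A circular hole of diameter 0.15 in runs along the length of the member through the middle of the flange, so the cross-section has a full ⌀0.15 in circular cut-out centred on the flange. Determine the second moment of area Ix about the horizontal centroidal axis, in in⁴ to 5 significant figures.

Ix ≈ 5.3585 in⁴

Treat the section as a set of non-overlapping primitives; coordinates are from the bounding-box lower-left.
Flange: 8.8 × 0.95, A = 8.36 in², y = 2.875 in, Ī = 0.6287417 in⁴.
Web: 0.7 × 2.4, A = 1.68 in², y = 1.2 in, Ī = 0.8064 in⁴.
Hole (subtracted): ⌀0.15, A = 0.01767146 in², y = 2.875 in, Ī = 0.00002485049 in⁴.
Centroid: ȳ = ΣA·y / ΣA = 2.594227 in.
Transfer each piece to the horizontal centroidal axis using Ī + A·d² with d = y − 2.594227:
  flange: d = 0.2807731 in → contributes +1.28779 in⁴
  web: d = -1.394227 in → contributes +4.072099 in⁴
  hole: d = 0.2807731 in → contributes −0.001417954 in⁴
Total I = 5.358471 in⁴.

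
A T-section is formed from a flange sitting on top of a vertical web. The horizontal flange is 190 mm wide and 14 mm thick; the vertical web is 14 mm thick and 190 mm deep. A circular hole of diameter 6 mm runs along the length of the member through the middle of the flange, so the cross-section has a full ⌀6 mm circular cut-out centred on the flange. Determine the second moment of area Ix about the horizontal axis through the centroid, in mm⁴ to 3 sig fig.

Break the section into simple shapes (no overlaps), measuring from the bottom-left corner of the bounding box.
Flange: 190 × 14, A = 2 660 mm², y = 197 mm, Ī = 43 447 mm⁴.
Web: 14 × 190, A = 2 660 mm², y = 95 mm, Ī = 8 002 167 mm⁴.
Hole (subtracted): ⌀6, A = 28.274 mm², y = 197 mm, Ī = 63.617 mm⁴.
Centroid: ȳ = ΣA·y / ΣA = 145.73 mm.
Transfer each piece to the horizontal axis through the centroid using Ī + A·d² with d = y − 145.73:
  flange: d = 51.272 mm → contributes +7 036 239 mm⁴
  web: d = -50.728 mm → contributes +14 847 090 mm⁴
  hole: d = 51.272 mm → contributes −74 393 mm⁴
Total I = 21 808 935 mm⁴.

Ix ≈ 2.18 × 10⁷ mm⁴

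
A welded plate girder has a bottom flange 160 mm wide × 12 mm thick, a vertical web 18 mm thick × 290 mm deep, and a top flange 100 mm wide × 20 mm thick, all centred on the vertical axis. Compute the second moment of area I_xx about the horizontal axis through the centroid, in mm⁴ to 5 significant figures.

I_xx ≈ 1.2846 × 10⁸ mm⁴

Decompose the section into non-overlapping parts with the origin at the bottom-left of its bounding rectangle.
Bottom plate: 160 × 12, A = 1 920 mm², y = 6 mm, Ī = 23 040 mm⁴.
Web plate: 18 × 290, A = 5 220 mm², y = 157 mm, Ī = 36 583 500 mm⁴.
Top plate: 100 × 20, A = 2 000 mm², y = 312 mm, Ī = 66666.67 mm⁴.
Centroid: ȳ = ΣA·y / ΣA = 159.1969 mm.
Transfer each piece to the horizontal axis through the centroid using Ī + A·d² with d = y − 159.1969:
  bottom plate: d = -153.1969 mm → contributes +45 084 099 mm⁴
  web plate: d = -2.196937 mm → contributes +36 608 694 mm⁴
  top plate: d = 152.8031 mm → contributes +46 764 219 mm⁴
Total I = 128 457 012 mm⁴.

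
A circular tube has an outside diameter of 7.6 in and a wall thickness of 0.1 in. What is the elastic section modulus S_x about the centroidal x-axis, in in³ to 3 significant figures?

Split into non-overlapping primitives; take the origin at the lower-left of the bounding box.
Outer circle: ⌀7.6, A = 45.365 in², y = 3.8 in, Ī = 163.77 in⁴.
Bore (subtracted): ⌀7.4, A = 43.008 in², y = 3.8 in, Ī = 147.2 in⁴.
By symmetry the centroid is at mid-height, ȳ = 3.8 in.
All pieces are centred on the centroidal x-axis, so I = ΣĪ (holes subtracted) = 16.57 in⁴.
Extreme fibre distance c = 3.8 in; S = I/c = 4.3605 in³.

S_x ≈ 4.36 in³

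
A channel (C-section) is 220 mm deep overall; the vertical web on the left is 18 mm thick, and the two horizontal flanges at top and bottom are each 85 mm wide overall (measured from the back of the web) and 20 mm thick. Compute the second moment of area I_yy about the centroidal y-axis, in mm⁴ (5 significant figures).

I_yy ≈ 3.9964 × 10⁶ mm⁴

Decompose the section into non-overlapping parts with the origin at the bottom-left of its bounding rectangle.
Web: 18 × 220, A = 3 960 mm², x = 9 mm, Ī = 106 920 mm⁴.
Top flange (beyond web): 67 × 20, A = 1 340 mm², x = 51.5 mm, Ī = 501271.7 mm⁴.
Bottom flange (beyond web): 67 × 20, A = 1 340 mm², x = 51.5 mm, Ī = 501271.7 mm⁴.
Centroid: x̄ = ΣA·x / ΣA = 26.15361 mm.
Transfer each piece to the centroidal y-axis using Ī + A·d² with d = x − 26.15361:
  web: d = -17.15361 mm → contributes +1 272 136 mm⁴
  top flange (beyond web): d = 25.34639 mm → contributes +1 362 140 mm⁴
  bottom flange (beyond web): d = 25.34639 mm → contributes +1 362 140 mm⁴
Total I = 3 996 417 mm⁴.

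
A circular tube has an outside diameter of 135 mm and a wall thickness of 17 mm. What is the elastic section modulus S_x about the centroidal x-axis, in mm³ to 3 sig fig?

S_x ≈ 1.66 × 10⁵ mm³

Split into non-overlapping primitives; take the origin at the lower-left of the bounding box.
Outer circle: ⌀135, A = 14 314 mm², y = 67.5 mm, Ī = 16 304 406 mm⁴.
Bore (subtracted): ⌀101, A = 8011.8 mm², y = 67.5 mm, Ī = 5 108 053 mm⁴.
By symmetry the centroid is at mid-height, ȳ = 67.5 mm.
All pieces are centred on the centroidal x-axis, so I = ΣĪ (holes subtracted) = 11 196 353 mm⁴.
Extreme fibre distance c = 67.5 mm; S = I/c = 165 872 mm³.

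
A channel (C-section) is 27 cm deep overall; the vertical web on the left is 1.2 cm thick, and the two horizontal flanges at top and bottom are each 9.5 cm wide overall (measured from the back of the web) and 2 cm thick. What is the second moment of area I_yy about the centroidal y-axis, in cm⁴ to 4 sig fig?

I_yy ≈ 564.5 cm⁴

Treat the section as a set of non-overlapping primitives; coordinates are from the bounding-box lower-left.
Web: 1.2 × 27, A = 32.4 cm², x = 0.6 cm, Ī = 3.888 cm⁴.
Top flange (beyond web): 8.3 × 2, A = 16.6 cm², x = 5.35 cm, Ī = 95.2978 cm⁴.
Bottom flange (beyond web): 8.3 × 2, A = 16.6 cm², x = 5.35 cm, Ī = 95.2978 cm⁴.
Centroid: x̄ = ΣA·x / ΣA = 3.00396 cm.
Transfer each piece to the centroidal y-axis using Ī + A·d² with d = x − 3.00396:
  web: d = -2.40396 cm → contributes +191.129 cm⁴
  top flange (beyond web): d = 2.34604 cm → contributes +186.662 cm⁴
  bottom flange (beyond web): d = 2.34604 cm → contributes +186.662 cm⁴
Total I = 564.454 cm⁴.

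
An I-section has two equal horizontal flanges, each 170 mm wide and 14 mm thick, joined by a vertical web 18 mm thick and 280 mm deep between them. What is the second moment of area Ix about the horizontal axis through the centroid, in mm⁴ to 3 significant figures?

Ix ≈ 1.36 × 10⁸ mm⁴

Treat the section as a set of non-overlapping primitives; coordinates are from the bounding-box lower-left.
Bottom flange: 170 × 14, A = 2 380 mm², y = 7 mm, Ī = 38 873 mm⁴.
Web: 18 × 280, A = 5 040 mm², y = 154 mm, Ī = 32 928 000 mm⁴.
Top flange: 170 × 14, A = 2 380 mm², y = 301 mm, Ī = 38 873 mm⁴.
By symmetry the centroid is at mid-height, ȳ = 154 mm.
Transfer each piece to the horizontal axis through the centroid using Ī + A·d² with d = y − 154:
  bottom flange: d = -147 mm → contributes +51 468 293 mm⁴
  web: d = 0 mm → contributes +32 928 000 mm⁴
  top flange: d = 147 mm → contributes +51 468 293 mm⁴
Total I = 135 864 587 mm⁴.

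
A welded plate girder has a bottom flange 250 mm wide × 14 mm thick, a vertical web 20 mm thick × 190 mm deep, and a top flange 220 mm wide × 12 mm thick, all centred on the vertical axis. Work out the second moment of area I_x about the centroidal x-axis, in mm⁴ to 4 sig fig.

I_x ≈ 7.404 × 10⁷ mm⁴

Treat the section as a set of non-overlapping primitives; coordinates are from the bounding-box lower-left.
Bottom plate: 250 × 14, A = 3 500 mm², y = 7 mm, Ī = 57166.7 mm⁴.
Web plate: 20 × 190, A = 3 800 mm², y = 109 mm, Ī = 11 431 667 mm⁴.
Top plate: 220 × 12, A = 2 640 mm², y = 210 mm, Ī = 31 680 mm⁴.
Centroid: ȳ = ΣA·y / ΣA = 99.9095 mm.
Transfer each piece to the centroidal x-axis using Ī + A·d² with d = y − 99.9095:
  bottom plate: d = -92.9095 mm → contributes +30 269 752 mm⁴
  web plate: d = 9.09054 mm → contributes +11 745 691 mm⁴
  top plate: d = 110.091 mm → contributes +32 028 289 mm⁴
Total I = 74 043 732 mm⁴.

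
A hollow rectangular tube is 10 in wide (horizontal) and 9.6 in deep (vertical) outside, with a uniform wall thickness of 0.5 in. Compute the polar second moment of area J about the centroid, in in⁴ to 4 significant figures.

Split into non-overlapping primitives; take the origin at the lower-left of the bounding box.
Outer rectangle: 10 × 9.6, A = 96 in², y = 4.8 in, Ī = 737.28 in⁴.
Inner void (subtracted): 9 × 8.6, A = 77.4 in², y = 4.8 in, Ī = 477.042 in⁴.
By symmetry the centroid is at mid-height, ȳ = 4.8 in.
All pieces are centred on the centroidal x-axis, so I = ΣĪ (holes subtracted) = 260.238 in⁴.
Repeating about the centroidal y-axis gives I_y = 277.55 in⁴.
Polar second moment: J = I_x + I_y = 537.788 in⁴.

J ≈ 537.8 in⁴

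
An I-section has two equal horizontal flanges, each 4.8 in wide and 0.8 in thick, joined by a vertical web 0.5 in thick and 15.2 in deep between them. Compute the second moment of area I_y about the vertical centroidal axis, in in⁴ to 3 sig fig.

Decompose the section into non-overlapping parts with the origin at the bottom-left of its bounding rectangle.
Bottom flange: 4.8 × 0.8, A = 3.84 in², x = 2.4 in, Ī = 7.3728 in⁴.
Web: 0.5 × 15.2, A = 7.6 in², x = 2.4 in, Ī = 0.15833 in⁴.
Top flange: 4.8 × 0.8, A = 3.84 in², x = 2.4 in, Ī = 7.3728 in⁴.
By symmetry the centroid is at mid-width, x̄ = 2.4 in.
All pieces are centred on the vertical centroidal axis, so I = ΣĪ = 14.904 in⁴.

I_y ≈ 14.9 in⁴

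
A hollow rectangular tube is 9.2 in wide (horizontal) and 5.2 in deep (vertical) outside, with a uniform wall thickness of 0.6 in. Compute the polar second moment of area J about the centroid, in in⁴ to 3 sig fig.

Treat the section as a set of non-overlapping primitives; coordinates are from the bounding-box lower-left.
Outer rectangle: 9.2 × 5.2, A = 47.84 in², y = 2.6 in, Ī = 107.8 in⁴.
Inner void (subtracted): 8 × 4, A = 32 in², y = 2.6 in, Ī = 42.667 in⁴.
By symmetry the centroid is at mid-height, ȳ = 2.6 in.
All pieces are centred on the centroidal x-axis, so I = ΣĪ (holes subtracted) = 65.133 in⁴.
Repeating about the centroidal y-axis gives I_y = 166.76 in⁴.
Polar second moment: J = I_x + I_y = 231.9 in⁴.

J ≈ 232 in⁴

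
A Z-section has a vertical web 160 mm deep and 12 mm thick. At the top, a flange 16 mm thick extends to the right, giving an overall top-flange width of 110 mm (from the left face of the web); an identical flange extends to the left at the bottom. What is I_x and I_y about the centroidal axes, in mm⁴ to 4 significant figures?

I_x ≈ 2.042 × 10⁷ mm⁴, I_y ≈ 1.202 × 10⁷ mm⁴

Decompose the section into non-overlapping parts with the origin at the bottom-left of its bounding rectangle.
Web: 12 × 160, A = 1 920 mm², y = 80 mm, Ī = 4 096 000 mm⁴.
Top flange (beyond web): 98 × 16, A = 1 568 mm², y = 152 mm, Ī = 33450.7 mm⁴.
Bottom flange (beyond web): 98 × 16, A = 1 568 mm², y = 8 mm, Ī = 33450.7 mm⁴.
Centroid: ȳ = ΣA·y / ΣA = 80 mm.
Transfer each piece to the centroidal x-axis using Ī + A·d² with d = y − 80:
  web: d = 0 mm → contributes +4 096 000 mm⁴
  top flange (beyond web): d = 72 mm → contributes +8 161 963 mm⁴
  bottom flange (beyond web): d = -72 mm → contributes +8 161 963 mm⁴
Total I = 20 419 925 mm⁴.
For the y-axis: x̄ = 104 mm.
Repeating about the centroidal y-axis gives I_y = 12 019 285 mm⁴.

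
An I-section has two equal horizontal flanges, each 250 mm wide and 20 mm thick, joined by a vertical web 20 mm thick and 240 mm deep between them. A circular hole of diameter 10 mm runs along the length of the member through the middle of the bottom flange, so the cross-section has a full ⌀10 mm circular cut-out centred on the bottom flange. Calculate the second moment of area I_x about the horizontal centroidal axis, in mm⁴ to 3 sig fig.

Treat the section as a set of non-overlapping primitives; coordinates are from the bounding-box lower-left.
Bottom flange: 250 × 20, A = 5 000 mm², y = 10 mm, Ī = 166 667 mm⁴.
Web: 20 × 240, A = 4 800 mm², y = 140 mm, Ī = 23 040 000 mm⁴.
Top flange: 250 × 20, A = 5 000 mm², y = 270 mm, Ī = 166 667 mm⁴.
Hole (subtracted): ⌀10, A = 78.54 mm², y = 10 mm, Ī = 490.87 mm⁴.
Centroid: ȳ = ΣA·y / ΣA = 140.69 mm.
Transfer each piece to the horizontal centroidal axis using Ī + A·d² with d = y − 140.69:
  bottom flange: d = -130.69 mm → contributes +85 570 696 mm⁴
  web: d = -0.69356 mm → contributes +23 042 309 mm⁴
  top flange: d = 129.31 mm → contributes +83 767 447 mm⁴
  hole: d = -130.69 mm → contributes −1 342 014 mm⁴
Total I = 191 038 438 mm⁴.

I_x ≈ 1.91 × 10⁸ mm⁴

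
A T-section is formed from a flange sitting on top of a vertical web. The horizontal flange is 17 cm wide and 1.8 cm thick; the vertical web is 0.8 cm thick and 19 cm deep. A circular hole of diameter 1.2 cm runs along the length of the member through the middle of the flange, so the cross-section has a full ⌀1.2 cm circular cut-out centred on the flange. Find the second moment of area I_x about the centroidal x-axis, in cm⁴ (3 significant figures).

Decompose the section into non-overlapping parts with the origin at the bottom-left of its bounding rectangle.
Flange: 17 × 1.8, A = 30.6 cm², y = 19.9 cm, Ī = 8.262 cm⁴.
Web: 0.8 × 19, A = 15.2 cm², y = 9.5 cm, Ī = 457.27 cm⁴.
Hole (subtracted): ⌀1.2, A = 1.131 cm², y = 19.9 cm, Ī = 0.10179 cm⁴.
Centroid: ȳ = ΣA·y / ΣA = 16.361 cm.
Transfer each piece to the centroidal x-axis using Ī + A·d² with d = y − 16.361:
  flange: d = 3.5389 cm → contributes +391.49 cm⁴
  web: d = -6.8611 cm → contributes +1172.8 cm⁴
  hole: d = 3.5389 cm → contributes −14.266 cm⁴
Total I = 1 550 cm⁴.

I_x ≈ 1550 cm⁴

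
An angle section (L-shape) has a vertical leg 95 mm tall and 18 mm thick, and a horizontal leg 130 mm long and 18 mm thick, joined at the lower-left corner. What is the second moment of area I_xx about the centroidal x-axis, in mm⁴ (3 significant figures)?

I_xx ≈ 2.71 × 10⁶ mm⁴

Decompose the section into non-overlapping parts with the origin at the bottom-left of its bounding rectangle.
Vertical leg: 18 × 95, A = 1 710 mm², y = 47.5 mm, Ī = 1 286 063 mm⁴.
Horizontal leg (remainder): 112 × 18, A = 2 016 mm², y = 9 mm, Ī = 54 432 mm⁴.
Centroid: ȳ = ΣA·y / ΣA = 26.669 mm.
Transfer each piece to the centroidal x-axis using Ī + A·d² with d = y − 26.669:
  vertical leg: d = 20.831 mm → contributes +2 028 078 mm⁴
  horizontal leg (remainder): d = -17.669 mm → contributes +683 820 mm⁴
Total I = 2 711 898 mm⁴.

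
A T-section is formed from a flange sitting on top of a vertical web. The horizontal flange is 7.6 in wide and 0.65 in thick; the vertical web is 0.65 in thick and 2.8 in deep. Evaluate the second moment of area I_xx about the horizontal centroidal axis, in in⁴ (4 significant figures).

I_xx ≈ 5.321 in⁴

Split into non-overlapping primitives; take the origin at the lower-left of the bounding box.
Flange: 7.6 × 0.65, A = 4.94 in², y = 3.125 in, Ī = 0.173929 in⁴.
Web: 0.65 × 2.8, A = 1.82 in², y = 1.4 in, Ī = 1.18907 in⁴.
Centroid: ȳ = ΣA·y / ΣA = 2.66058 in.
Transfer each piece to the horizontal centroidal axis using Ī + A·d² with d = y − 2.66058:
  flange: d = 0.464423 in → contributes +1.23943 in⁴
  web: d = -1.26058 in → contributes +4.08115 in⁴
Total I = 5.32058 in⁴.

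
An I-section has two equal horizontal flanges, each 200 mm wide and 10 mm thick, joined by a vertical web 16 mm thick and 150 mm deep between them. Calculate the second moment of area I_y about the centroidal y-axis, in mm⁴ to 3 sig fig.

Decompose the section into non-overlapping parts with the origin at the bottom-left of its bounding rectangle.
Bottom flange: 200 × 10, A = 2 000 mm², x = 100 mm, Ī = 6 666 667 mm⁴.
Web: 16 × 150, A = 2 400 mm², x = 100 mm, Ī = 51 200 mm⁴.
Top flange: 200 × 10, A = 2 000 mm², x = 100 mm, Ī = 6 666 667 mm⁴.
By symmetry the centroid is at mid-width, x̄ = 100 mm.
All pieces are centred on the centroidal y-axis, so I = ΣĪ = 13 384 533 mm⁴.

I_y ≈ 1.34 × 10⁷ mm⁴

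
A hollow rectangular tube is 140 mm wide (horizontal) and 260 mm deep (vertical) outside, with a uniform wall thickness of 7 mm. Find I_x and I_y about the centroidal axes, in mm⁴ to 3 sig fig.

Split into non-overlapping primitives; take the origin at the lower-left of the bounding box.
Outer rectangle: 140 × 260, A = 36 400 mm², y = 130 mm, Ī = 205 053 333 mm⁴.
Inner void (subtracted): 126 × 246, A = 30 996 mm², y = 130 mm, Ī = 156 312 828 mm⁴.
By symmetry the centroid is at mid-height, ȳ = 130 mm.
All pieces are centred on the centroidal x-axis, so I = ΣĪ (holes subtracted) = 48 740 505 mm⁴.
Repeating about the centroidal y-axis gives I_y = 18 445 625 mm⁴.

I_x ≈ 4.87 × 10⁷ mm⁴, I_y ≈ 1.84 × 10⁷ mm⁴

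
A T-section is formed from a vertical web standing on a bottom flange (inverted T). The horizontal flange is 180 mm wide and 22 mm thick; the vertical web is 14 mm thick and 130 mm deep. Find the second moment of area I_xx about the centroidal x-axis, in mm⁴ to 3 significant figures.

Break the section into simple shapes (no overlaps), measuring from the bottom-left corner of the bounding box.
Flange: 180 × 22, A = 3 960 mm², y = 11 mm, Ī = 159 720 mm⁴.
Web: 14 × 130, A = 1 820 mm², y = 87 mm, Ī = 2 563 167 mm⁴.
Centroid: ȳ = ΣA·y / ΣA = 34.931 mm.
Transfer each piece to the centroidal x-axis using Ī + A·d² with d = y − 34.931:
  flange: d = -23.931 mm → contributes +2 427 545 mm⁴
  web: d = 52.069 mm → contributes +7 497 554 mm⁴
Total I = 9 925 099 mm⁴.

I_xx ≈ 9.93 × 10⁶ mm⁴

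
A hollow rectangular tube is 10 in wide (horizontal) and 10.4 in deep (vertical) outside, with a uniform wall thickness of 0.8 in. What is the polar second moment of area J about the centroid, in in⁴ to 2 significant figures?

Treat the section as a set of non-overlapping primitives; coordinates are from the bounding-box lower-left.
Outer rectangle: 10 × 10.4, A = 104 in², y = 5.2 in, Ī = 937.4 in⁴.
Inner void (subtracted): 8.4 × 8.8, A = 73.92 in², y = 5.2 in, Ī = 477 in⁴.
By symmetry the centroid is at mid-height, ȳ = 5.2 in.
All pieces are centred on the centroidal x-axis, so I = ΣĪ (holes subtracted) = 460.4 in⁴.
Repeating about the centroidal y-axis gives I_y = 432 in⁴.
Polar second moment: J = I_x + I_y = 892.4 in⁴.

J ≈ 890 in⁴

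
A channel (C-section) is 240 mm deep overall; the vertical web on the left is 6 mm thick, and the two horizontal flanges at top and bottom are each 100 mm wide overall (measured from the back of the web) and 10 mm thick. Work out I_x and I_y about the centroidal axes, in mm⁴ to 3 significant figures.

Treat the section as a set of non-overlapping primitives; coordinates are from the bounding-box lower-left.
Web: 6 × 240, A = 1 440 mm², y = 120 mm, Ī = 6 912 000 mm⁴.
Top flange (beyond web): 94 × 10, A = 940 mm², y = 235 mm, Ī = 7833.3 mm⁴.
Bottom flange (beyond web): 94 × 10, A = 940 mm², y = 5 mm, Ī = 7833.3 mm⁴.
By symmetry the centroid is at mid-height, ȳ = 120 mm.
Transfer each piece to the centroidal x-axis using Ī + A·d² with d = y − 120:
  web: d = 0 mm → contributes +6 912 000 mm⁴
  top flange (beyond web): d = 115 mm → contributes +12 439 333 mm⁴
  bottom flange (beyond web): d = -115 mm → contributes +12 439 333 mm⁴
Total I = 31 790 667 mm⁴.
For the y-axis: x̄ = 31.313 mm.
Repeating about the centroidal y-axis gives I_y = 3 427 181 mm⁴.

I_x ≈ 3.18 × 10⁷ mm⁴, I_y ≈ 3.43 × 10⁶ mm⁴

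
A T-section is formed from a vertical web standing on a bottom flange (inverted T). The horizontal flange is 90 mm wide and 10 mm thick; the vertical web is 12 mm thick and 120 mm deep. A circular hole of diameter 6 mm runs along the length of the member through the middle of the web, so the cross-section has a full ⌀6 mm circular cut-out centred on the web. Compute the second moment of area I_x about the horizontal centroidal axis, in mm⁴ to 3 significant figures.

Treat the section as a set of non-overlapping primitives; coordinates are from the bounding-box lower-left.
Flange: 90 × 10, A = 900 mm², y = 5 mm, Ī = 7 500 mm⁴.
Web: 12 × 120, A = 1 440 mm², y = 70 mm, Ī = 1 728 000 mm⁴.
Hole (subtracted): ⌀6, A = 28.274 mm², y = 70 mm, Ī = 63.617 mm⁴.
Centroid: ȳ = ΣA·y / ΣA = 44.694 mm.
Transfer each piece to the horizontal centroidal axis using Ī + A·d² with d = y − 44.694:
  flange: d = -39.694 mm → contributes +1 425 569 mm⁴
  web: d = 25.306 mm → contributes +2 650 150 mm⁴
  hole: d = 25.306 mm → contributes −18 170 mm⁴
Total I = 4 057 549 mm⁴.

I_x ≈ 4.06 × 10⁶ mm⁴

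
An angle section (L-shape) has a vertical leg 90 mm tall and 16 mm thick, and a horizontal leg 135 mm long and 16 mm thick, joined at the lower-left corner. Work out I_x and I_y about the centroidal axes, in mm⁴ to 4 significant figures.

I_x ≈ 2.135 × 10⁶ mm⁴, I_y ≈ 6.013 × 10⁶ mm⁴

Treat the section as a set of non-overlapping primitives; coordinates are from the bounding-box lower-left.
Vertical leg: 16 × 90, A = 1 440 mm², y = 45 mm, Ī = 972 000 mm⁴.
Horizontal leg (remainder): 119 × 16, A = 1 904 mm², y = 8 mm, Ī = 40618.7 mm⁴.
Centroid: ȳ = ΣA·y / ΣA = 23.933 mm.
Transfer each piece to the centroidal x-axis using Ī + A·d² with d = y − 23.933:
  vertical leg: d = 21.067 mm → contributes +1 611 098 mm⁴
  horizontal leg (remainder): d = -15.933 mm → contributes +523 970 mm⁴
Total I = 2 135 068 mm⁴.
For the y-axis: x̄ = 46.433 mm.
Repeating about the centroidal y-axis gives I_y = 6 013 288 mm⁴.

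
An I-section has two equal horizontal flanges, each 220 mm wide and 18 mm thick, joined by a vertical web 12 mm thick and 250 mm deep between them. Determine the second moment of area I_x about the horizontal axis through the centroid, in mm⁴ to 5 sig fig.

Decompose the section into non-overlapping parts with the origin at the bottom-left of its bounding rectangle.
Bottom flange: 220 × 18, A = 3 960 mm², y = 9 mm, Ī = 106 920 mm⁴.
Web: 12 × 250, A = 3 000 mm², y = 143 mm, Ī = 15 625 000 mm⁴.
Top flange: 220 × 18, A = 3 960 mm², y = 277 mm, Ī = 106 920 mm⁴.
By symmetry the centroid is at mid-height, ȳ = 143 mm.
Transfer each piece to the horizontal axis through the centroid using Ī + A·d² with d = y − 143:
  bottom flange: d = -134 mm → contributes +71 212 680 mm⁴
  web: d = 0 mm → contributes +15 625 000 mm⁴
  top flange: d = 134 mm → contributes +71 212 680 mm⁴
Total I = 158 050 360 mm⁴.

I_x ≈ 1.5805 × 10⁸ mm⁴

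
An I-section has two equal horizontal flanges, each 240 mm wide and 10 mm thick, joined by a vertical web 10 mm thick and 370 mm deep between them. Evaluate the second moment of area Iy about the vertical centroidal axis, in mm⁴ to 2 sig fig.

Iy ≈ 2.3 × 10⁷ mm⁴

Break the section into simple shapes (no overlaps), measuring from the bottom-left corner of the bounding box.
Bottom flange: 240 × 10, A = 2 400 mm², x = 120 mm, Ī = 11 520 000 mm⁴.
Web: 10 × 370, A = 3 700 mm², x = 120 mm, Ī = 30 833 mm⁴.
Top flange: 240 × 10, A = 2 400 mm², x = 120 mm, Ī = 11 520 000 mm⁴.
By symmetry the centroid is at mid-width, x̄ = 120 mm.
All pieces are centred on the vertical centroidal axis, so I = ΣĪ = 23 070 833 mm⁴.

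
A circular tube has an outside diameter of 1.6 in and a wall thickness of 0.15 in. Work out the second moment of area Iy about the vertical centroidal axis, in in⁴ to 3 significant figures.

Iy ≈ 0.182 in⁴

Treat the section as a set of non-overlapping primitives; coordinates are from the bounding-box lower-left.
Outer circle: ⌀1.6, A = 2.0106 in², x = 0.8 in, Ī = 0.3217 in⁴.
Bore (subtracted): ⌀1.3, A = 1.3273 in², x = 0.8 in, Ī = 0.1402 in⁴.
By symmetry the centroid is at mid-width, x̄ = 0.8 in.
All pieces are centred on the vertical centroidal axis, so I = ΣĪ (holes subtracted) = 0.1815 in⁴.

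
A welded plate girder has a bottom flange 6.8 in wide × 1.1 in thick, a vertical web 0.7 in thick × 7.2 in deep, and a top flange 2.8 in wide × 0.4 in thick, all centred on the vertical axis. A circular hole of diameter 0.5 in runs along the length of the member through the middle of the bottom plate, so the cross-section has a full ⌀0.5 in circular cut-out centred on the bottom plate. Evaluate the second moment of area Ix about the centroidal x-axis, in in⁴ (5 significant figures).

Ix ≈ 113.98 in⁴

Break the section into simple shapes (no overlaps), measuring from the bottom-left corner of the bounding box.
Bottom plate: 6.8 × 1.1, A = 7.48 in², y = 0.55 in, Ī = 0.7542333 in⁴.
Web plate: 0.7 × 7.2, A = 5.04 in², y = 4.7 in, Ī = 21.7728 in⁴.
Top plate: 2.8 × 0.4, A = 1.12 in², y = 8.5 in, Ī = 0.01493333 in⁴.
Hole (subtracted): ⌀0.5, A = 0.1963495 in², y = 0.55 in, Ī = 0.003067962 in⁴.
Centroid: ȳ = ΣA·y / ΣA = 2.768148 in.
Transfer each piece to the centroidal x-axis using Ī + A·d² with d = y − 2.768148:
  bottom plate: d = -2.218148 in → contributes +37.55717 in⁴
  web plate: d = 1.931852 in → contributes +40.58235 in⁴
  top plate: d = 5.731852 in → contributes +36.81156 in⁴
  hole: d = -2.218148 in → contributes −0.9691427 in⁴
Total I = 113.9819 in⁴.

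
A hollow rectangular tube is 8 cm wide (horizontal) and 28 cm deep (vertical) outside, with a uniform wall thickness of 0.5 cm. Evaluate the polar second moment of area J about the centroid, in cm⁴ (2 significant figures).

Treat the section as a set of non-overlapping primitives; coordinates are from the bounding-box lower-left.
Outer rectangle: 8 × 28, A = 224 cm², y = 14 cm, Ī = 14 635 cm⁴.
Inner void (subtracted): 7 × 27, A = 189 cm², y = 14 cm, Ī = 11 482 cm⁴.
By symmetry the centroid is at mid-height, ȳ = 14 cm.
All pieces are centred on the centroidal x-axis, so I = ΣĪ (holes subtracted) = 3 153 cm⁴.
Repeating about the centroidal y-axis gives I_y = 422.9 cm⁴.
Polar second moment: J = I_x + I_y = 3 576 cm⁴.

J ≈ 3600 cm⁴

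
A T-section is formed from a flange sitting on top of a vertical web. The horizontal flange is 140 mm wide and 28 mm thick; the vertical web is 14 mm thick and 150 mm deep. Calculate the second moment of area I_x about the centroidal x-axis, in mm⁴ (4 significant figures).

Split into non-overlapping primitives; take the origin at the lower-left of the bounding box.
Flange: 140 × 28, A = 3 920 mm², y = 164 mm, Ī = 256 107 mm⁴.
Web: 14 × 150, A = 2 100 mm², y = 75 mm, Ī = 3 937 500 mm⁴.
Centroid: ȳ = ΣA·y / ΣA = 132.953 mm.
Transfer each piece to the centroidal x-axis using Ī + A·d² with d = y − 132.953:
  flange: d = 31.0465 mm → contributes +4 034 539 mm⁴
  web: d = -57.9535 mm → contributes +10 990 574 mm⁴
Total I = 15 025 114 mm⁴.

I_x ≈ 1.503 × 10⁷ mm⁴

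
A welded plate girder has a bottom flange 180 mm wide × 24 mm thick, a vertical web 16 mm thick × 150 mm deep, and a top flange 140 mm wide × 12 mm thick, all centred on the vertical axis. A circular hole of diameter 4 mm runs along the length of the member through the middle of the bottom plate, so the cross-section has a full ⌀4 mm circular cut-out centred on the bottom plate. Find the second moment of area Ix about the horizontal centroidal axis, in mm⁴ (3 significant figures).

Decompose the section into non-overlapping parts with the origin at the bottom-left of its bounding rectangle.
Bottom plate: 180 × 24, A = 4 320 mm², y = 12 mm, Ī = 207 360 mm⁴.
Web plate: 16 × 150, A = 2 400 mm², y = 99 mm, Ī = 4 500 000 mm⁴.
Top plate: 140 × 12, A = 1 680 mm², y = 180 mm, Ī = 20 160 mm⁴.
Hole (subtracted): ⌀4, A = 12.566 mm², y = 12 mm, Ī = 12.566 mm⁴.
Centroid: ȳ = ΣA·y / ΣA = 70.545 mm.
Transfer each piece to the horizontal centroidal axis using Ī + A·d² with d = y − 70.545:
  bottom plate: d = -58.545 mm → contributes +15 014 095 mm⁴
  web plate: d = 28.455 mm → contributes +6 443 286 mm⁴
  top plate: d = 109.46 mm → contributes +20 147 328 mm⁴
  hole: d = -58.545 mm → contributes −43 084 mm⁴
Total I = 41 561 625 mm⁴.

Ix ≈ 4.16 × 10⁷ mm⁴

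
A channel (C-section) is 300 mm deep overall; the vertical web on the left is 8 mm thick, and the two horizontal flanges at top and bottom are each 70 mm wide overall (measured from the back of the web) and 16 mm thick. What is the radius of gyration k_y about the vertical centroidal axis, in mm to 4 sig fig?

Decompose the section into non-overlapping parts with the origin at the bottom-left of its bounding rectangle.
Web: 8 × 300, A = 2 400 mm², x = 4 mm, Ī = 12 800 mm⁴.
Top flange (beyond web): 62 × 16, A = 992 mm², x = 39 mm, Ī = 317 771 mm⁴.
Bottom flange (beyond web): 62 × 16, A = 992 mm², x = 39 mm, Ī = 317 771 mm⁴.
Centroid: x̄ = ΣA·x / ΣA = 19.8394 mm.
Transfer each piece to the vertical centroidal axis using Ī + A·d² with d = x − 19.8394:
  web: d = -15.8394 mm → contributes +614 929 mm⁴
  top flange (beyond web): d = 19.1606 mm → contributes +681 962 mm⁴
  bottom flange (beyond web): d = 19.1606 mm → contributes +681 962 mm⁴
Total I = 1 978 852 mm⁴.
Radius of gyration: k = √(I/A) = √(1 978 852 / 4 384) = 21.2457 mm.

k_y ≈ 21.25 mm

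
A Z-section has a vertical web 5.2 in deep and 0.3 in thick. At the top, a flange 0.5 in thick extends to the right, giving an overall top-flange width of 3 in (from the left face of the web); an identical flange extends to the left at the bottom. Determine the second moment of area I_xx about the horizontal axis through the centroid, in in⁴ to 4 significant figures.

I_xx ≈ 18.48 in⁴

Break the section into simple shapes (no overlaps), measuring from the bottom-left corner of the bounding box.
Web: 0.3 × 5.2, A = 1.56 in², y = 2.6 in, Ī = 3.5152 in⁴.
Top flange (beyond web): 2.7 × 0.5, A = 1.35 in², y = 4.95 in, Ī = 0.028125 in⁴.
Bottom flange (beyond web): 2.7 × 0.5, A = 1.35 in², y = 0.25 in, Ī = 0.028125 in⁴.
Centroid: ȳ = ΣA·y / ΣA = 2.6 in.
Transfer each piece to the horizontal axis through the centroid using Ī + A·d² with d = y − 2.6:
  web: d = 0 in → contributes +3.5152 in⁴
  top flange (beyond web): d = 2.35 in → contributes +7.4835 in⁴
  bottom flange (beyond web): d = -2.35 in → contributes +7.4835 in⁴
Total I = 18.4822 in⁴.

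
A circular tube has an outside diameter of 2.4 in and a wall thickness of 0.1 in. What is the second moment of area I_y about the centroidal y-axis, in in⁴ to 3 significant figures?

Split into non-overlapping primitives; take the origin at the lower-left of the bounding box.
Outer circle: ⌀2.4, A = 4.5239 in², x = 1.2 in, Ī = 1.6286 in⁴.
Bore (subtracted): ⌀2.2, A = 3.8013 in², x = 1.2 in, Ī = 1.1499 in⁴.
By symmetry the centroid is at mid-width, x̄ = 1.2 in.
All pieces are centred on the centroidal y-axis, so I = ΣĪ (holes subtracted) = 0.4787 in⁴.

I_y ≈ 0.479 in⁴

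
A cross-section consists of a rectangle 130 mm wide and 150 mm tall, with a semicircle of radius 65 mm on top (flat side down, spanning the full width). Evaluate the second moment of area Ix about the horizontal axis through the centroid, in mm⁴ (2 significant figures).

Split into non-overlapping primitives; take the origin at the lower-left of the bounding box.
Rectangular body: 130 × 150, A = 19 500 mm², y = 75 mm, Ī = 36 562 500 mm⁴.
Semicircular cap: semicircle r = 65, A = 6 637 mm², y = 177.6 mm, Ī = 1 959 230 mm⁴.
Centroid: ȳ = ΣA·y / ΣA = 101 mm.
Transfer each piece to the horizontal axis through the centroid using Ī + A·d² with d = y − 101:
  rectangular body: d = -26.05 mm → contributes +49 794 106 mm⁴
  semicircular cap: d = 76.54 mm → contributes +40 836 933 mm⁴
Total I = 90 631 040 mm⁴.

Ix ≈ 9.1 × 10⁷ mm⁴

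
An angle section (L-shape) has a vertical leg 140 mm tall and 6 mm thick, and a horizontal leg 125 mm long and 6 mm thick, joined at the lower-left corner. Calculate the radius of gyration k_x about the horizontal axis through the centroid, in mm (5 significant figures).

Decompose the section into non-overlapping parts with the origin at the bottom-left of its bounding rectangle.
Vertical leg: 6 × 140, A = 840 mm², y = 70 mm, Ī = 1 372 000 mm⁴.
Horizontal leg (remainder): 119 × 6, A = 714 mm², y = 3 mm, Ī = 2 142 mm⁴.
Centroid: ȳ = ΣA·y / ΣA = 39.21622 mm.
Transfer each piece to the horizontal axis through the centroid using Ī + A·d² with d = y − 39.21622:
  vertical leg: d = 30.78378 mm → contributes +2 168 019 mm⁴
  horizontal leg (remainder): d = -36.21622 mm → contributes +938634.6 mm⁴
Total I = 3 106 653 mm⁴.
Radius of gyration: k = √(I/A) = √(3 106 653 / 1 554) = 44.71167 mm.

k_x ≈ 44.712 mm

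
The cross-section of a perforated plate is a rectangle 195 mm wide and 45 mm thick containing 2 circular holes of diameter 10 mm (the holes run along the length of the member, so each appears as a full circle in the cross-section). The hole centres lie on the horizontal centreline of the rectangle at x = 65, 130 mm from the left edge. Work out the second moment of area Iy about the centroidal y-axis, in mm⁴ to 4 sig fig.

Break the section into simple shapes (no overlaps), measuring from the bottom-left corner of the bounding box.
Plate: 195 × 45, A = 8 775 mm², x = 97.5 mm, Ī = 27 805 781 mm⁴.
Hole 1 (subtracted): ⌀10, A = 78.5398 mm², x = 65 mm, Ī = 490.874 mm⁴.
Hole 2 (subtracted): ⌀10, A = 78.5398 mm², x = 130 mm, Ī = 490.874 mm⁴.
By symmetry the centroid is at mid-width, x̄ = 97.5 mm.
Transfer each piece to the centroidal y-axis using Ī + A·d² with d = x − 97.5:
  plate: d = 0 mm → contributes +27 805 781 mm⁴
  hole 1: d = -32.5 mm → contributes −83448.6 mm⁴
  hole 2: d = 32.5 mm → contributes −83448.6 mm⁴
Total I = 27 638 884 mm⁴.

Iy ≈ 2.764 × 10⁷ mm⁴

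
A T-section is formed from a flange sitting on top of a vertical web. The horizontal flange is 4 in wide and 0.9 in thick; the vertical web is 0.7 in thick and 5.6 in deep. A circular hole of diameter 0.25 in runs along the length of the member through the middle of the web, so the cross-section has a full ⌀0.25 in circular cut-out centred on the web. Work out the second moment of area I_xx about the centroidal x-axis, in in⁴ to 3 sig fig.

I_xx ≈ 30.2 in⁴

Split into non-overlapping primitives; take the origin at the lower-left of the bounding box.
Flange: 4 × 0.9, A = 3.6 in², y = 6.05 in, Ī = 0.243 in⁴.
Web: 0.7 × 5.6, A = 3.92 in², y = 2.8 in, Ī = 10.244 in⁴.
Hole (subtracted): ⌀0.25, A = 0.049087 in², y = 2.8 in, Ī = 0.00019175 in⁴.
Centroid: ȳ = ΣA·y / ΣA = 4.3661 in.
Transfer each piece to the centroidal x-axis using Ī + A·d² with d = y − 4.3661:
  flange: d = 1.6839 in → contributes +10.451 in⁴
  web: d = -1.5661 in → contributes +19.858 in⁴
  hole: d = -1.5661 in → contributes −0.12058 in⁴
Total I = 30.189 in⁴.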